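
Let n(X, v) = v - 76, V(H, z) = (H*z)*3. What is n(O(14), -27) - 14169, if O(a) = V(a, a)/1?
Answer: -14272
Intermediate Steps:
V(H, z) = 3*H*z
O(a) = 3*a² (O(a) = (3*a*a)/1 = (3*a²)*1 = 3*a²)
n(X, v) = -76 + v
n(O(14), -27) - 14169 = (-76 - 27) - 14169 = -103 - 14169 = -14272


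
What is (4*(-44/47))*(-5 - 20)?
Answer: 4400/47 ≈ 93.617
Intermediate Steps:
(4*(-44/47))*(-5 - 20) = (4*(-44*1/47))*(-25) = (4*(-44/47))*(-25) = -176/47*(-25) = 4400/47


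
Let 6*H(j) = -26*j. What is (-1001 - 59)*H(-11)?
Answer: -151580/3 ≈ -50527.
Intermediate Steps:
H(j) = -13*j/3 (H(j) = (-26*j)/6 = -13*j/3)
(-1001 - 59)*H(-11) = (-1001 - 59)*(-13/3*(-11)) = -1060*143/3 = -151580/3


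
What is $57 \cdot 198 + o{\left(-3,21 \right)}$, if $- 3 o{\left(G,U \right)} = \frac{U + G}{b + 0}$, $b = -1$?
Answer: $11292$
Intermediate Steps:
$o{\left(G,U \right)} = \frac{G}{3} + \frac{U}{3}$ ($o{\left(G,U \right)} = - \frac{\left(U + G\right) \frac{1}{-1 + 0}}{3} = - \frac{\left(G + U\right) \frac{1}{-1}}{3} = - \frac{\left(G + U\right) \left(-1\right)}{3} = - \frac{- G - U}{3} = \frac{G}{3} + \frac{U}{3}$)
$57 \cdot 198 + o{\left(-3,21 \right)} = 57 \cdot 198 + \left(\frac{1}{3} \left(-3\right) + \frac{1}{3} \cdot 21\right) = 11286 + \left(-1 + 7\right) = 11286 + 6 = 11292$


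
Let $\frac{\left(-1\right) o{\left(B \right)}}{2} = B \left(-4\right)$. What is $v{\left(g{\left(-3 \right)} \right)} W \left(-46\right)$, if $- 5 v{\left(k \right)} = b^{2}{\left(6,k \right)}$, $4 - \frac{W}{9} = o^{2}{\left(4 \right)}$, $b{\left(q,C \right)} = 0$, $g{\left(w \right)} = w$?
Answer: $0$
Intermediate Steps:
$o{\left(B \right)} = 8 B$ ($o{\left(B \right)} = - 2 B \left(-4\right) = - 2 \left(- 4 B\right) = 8 B$)
$W = -9180$ ($W = 36 - 9 \left(8 \cdot 4\right)^{2} = 36 - 9 \cdot 32^{2} = 36 - 9216 = -9180$)
$v{\left(k \right)} = 0$ ($v{\left(k \right)} = - \frac{0^{2}}{5} = \left(- \frac{1}{5}\right) 0 = 0$)
$v{\left(g{\left(-3 \right)} \right)} W \left(-46\right) = 0 \left(-9180\right) \left(-46\right) = 0 \left(-46\right) = 0$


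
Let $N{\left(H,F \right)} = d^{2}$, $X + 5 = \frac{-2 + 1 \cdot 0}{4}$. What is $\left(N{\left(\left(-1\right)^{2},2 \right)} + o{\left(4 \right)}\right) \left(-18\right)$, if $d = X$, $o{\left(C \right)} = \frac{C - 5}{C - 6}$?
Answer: $- \frac{1107}{2} \approx -553.5$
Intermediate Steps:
$o{\left(C \right)} = \frac{-5 + C}{-6 + C}$
$X = - \frac{11}{2}$ ($X = -5 + \frac{-2 + 1 \cdot 0}{4} = -5 + \left(-2 + 0\right) \frac{1}{4} = -5 - \frac{1}{2} = - \frac{11}{2} \approx -5.5$)
$d = - \frac{11}{2} \approx -5.5$
$N{\left(H,F \right)} = \frac{121}{4}$ ($N{\left(H,F \right)} = \left(- \frac{11}{2}\right)^{2} = \frac{121}{4}$)
$\left(N{\left(\left(-1\right)^{2},2 \right)} + o{\left(4 \right)}\right) \left(-18\right) = \left(\frac{121}{4} + \frac{-5 + 4}{-6 + 4}\right) \left(-18\right) = \left(\frac{121}{4} + \frac{1}{-2} \left(-1\right)\right) \left(-18\right) = \left(\frac{121}{4} - - \frac{1}{2}\right) \left(-18\right) = \left(\frac{121}{4} + \frac{1}{2}\right) \left(-18\right) = \frac{123}{4} \left(-18\right) = - \frac{1107}{2}$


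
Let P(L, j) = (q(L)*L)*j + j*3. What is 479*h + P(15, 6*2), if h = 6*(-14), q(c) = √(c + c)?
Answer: -40200 + 180*√30 ≈ -39214.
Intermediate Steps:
q(c) = √2*√c (q(c) = √(2*c) = √2*√c)
P(L, j) = 3*j + j*√2*L^(3/2) (P(L, j) = ((√2*√L)*L)*j + j*3 = (√2*L^(3/2))*j + 3*j = j*√2*L^(3/2) + 3*j = 3*j + j*√2*L^(3/2))
h = -84
479*h + P(15, 6*2) = 479*(-84) + (6*2)*(3 + √2*15^(3/2)) = -40236 + 12*(3 + √2*(15*√15)) = -40236 + 12*(3 + 15*√30) = -40236 + (36 + 180*√30) = -40200 + 180*√30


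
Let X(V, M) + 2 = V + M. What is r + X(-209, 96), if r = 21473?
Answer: 21358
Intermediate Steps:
X(V, M) = -2 + M + V (X(V, M) = -2 + (V + M) = -2 + (M + V) = -2 + M + V)
r + X(-209, 96) = 21473 + (-2 + 96 - 209) = 21473 - 115 = 21358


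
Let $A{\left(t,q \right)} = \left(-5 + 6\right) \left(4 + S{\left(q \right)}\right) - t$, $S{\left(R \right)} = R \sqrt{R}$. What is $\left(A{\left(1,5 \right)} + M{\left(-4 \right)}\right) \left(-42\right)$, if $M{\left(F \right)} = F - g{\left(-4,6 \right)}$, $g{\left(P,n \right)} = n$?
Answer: $294 - 210 \sqrt{5} \approx -175.57$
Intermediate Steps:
$S{\left(R \right)} = R^{\frac{3}{2}}$
$A{\left(t,q \right)} = 4 + q^{\frac{3}{2}} - t$ ($A{\left(t,q \right)} = \left(-5 + 6\right) \left(4 + q^{\frac{3}{2}}\right) - t = 1 \left(4 + q^{\frac{3}{2}}\right) - t = \left(4 + q^{\frac{3}{2}}\right) - t = 4 + q^{\frac{3}{2}} - t$)
$M{\left(F \right)} = -6 + F$ ($M{\left(F \right)} = F - 6 = -6 + F$)
$\left(A{\left(1,5 \right)} + M{\left(-4 \right)}\right) \left(-42\right) = \left(\left(4 + 5^{\frac{3}{2}} - 1\right) - 10\right) \left(-42\right) = \left(\left(4 + 5 \sqrt{5} - 1\right) - 10\right) \left(-42\right) = \left(\left(3 + 5 \sqrt{5}\right) - 10\right) \left(-42\right) = \left(-7 + 5 \sqrt{5}\right) \left(-42\right) = 294 - 210 \sqrt{5}$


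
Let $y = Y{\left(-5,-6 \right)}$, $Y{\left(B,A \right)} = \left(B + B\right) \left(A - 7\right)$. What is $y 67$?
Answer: $8710$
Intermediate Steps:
$Y{\left(B,A \right)} = 2 B \left(-7 + A\right)$
$y = 130$ ($y = 2 \left(-5\right) \left(-7 - 6\right) = 2 \left(-5\right) \left(-13\right) = 130$)
$y 67 = 130 \cdot 67 = 8710$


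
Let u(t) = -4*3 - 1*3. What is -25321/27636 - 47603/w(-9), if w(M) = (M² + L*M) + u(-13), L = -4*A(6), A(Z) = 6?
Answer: -4690415/27636 ≈ -169.72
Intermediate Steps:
u(t) = -15 (u(t) = -12 - 3 = -15)
L = -24 (L = -4*6 = -24)
w(M) = -15 + M² - 24*M (w(M) = (M² - 24*M) - 15 = -15 + M² - 24*M)
-25321/27636 - 47603/w(-9) = -25321/27636 - 47603/(-15 + (-9)² - 24*(-9)) = -25321*1/27636 - 47603/(-15 + 81 + 216) = -25321/27636 - 47603/282 = -4690415/27636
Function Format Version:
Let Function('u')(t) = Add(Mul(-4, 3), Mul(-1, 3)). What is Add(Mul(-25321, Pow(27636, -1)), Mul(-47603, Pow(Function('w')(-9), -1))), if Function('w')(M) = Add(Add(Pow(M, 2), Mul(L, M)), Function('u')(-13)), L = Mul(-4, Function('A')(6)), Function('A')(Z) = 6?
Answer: Rational(-4690415, 27636) ≈ -169.72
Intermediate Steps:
Function('u')(t) = -15 (Function('u')(t) = Add(-12, -3) = -15)
L = -24 (L = Mul(-4, 6) = -24)
Function('w')(M) = Add(-15, Pow(M, 2), Mul(-24, M)) (Function('w')(M) = Add(Add(Pow(M, 2), Mul(-24, M)), -15) = Add(-15, Pow(M, 2), Mul(-24, M)))
Add(Mul(-25321, Pow(27636, -1)), Mul(-47603, Pow(Function('w')(-9), -1))) = Add(Mul(-25321, Pow(27636, -1)), Mul(-47603, Pow(Add(-15, Pow(-9, 2), Mul(-24, -9)), -1))) = Add(Mul(-25321, Rational(1, 27636)), Mul(-47603, Pow(Add(-15, 81, 216), -1))) = Add(Rational(-25321, 27636), Mul(-47603, Pow(282, -1))) = Add(Rational(-25321, 27636), Mul(-47603, Rational(1, 282))) = Add(Rational(-25321, 27636), Rational(-47603, 282)) = Rational(-4690415, 27636)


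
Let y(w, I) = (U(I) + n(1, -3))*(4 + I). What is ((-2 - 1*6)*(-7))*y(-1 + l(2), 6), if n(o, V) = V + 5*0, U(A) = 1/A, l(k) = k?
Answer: -4760/3 ≈ -1586.7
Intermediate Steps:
n(o, V) = V (n(o, V) = V + 0 = V)
y(w, I) = (-3 + 1/I)*(4 + I) (y(w, I) = (1/I - 3)*(4 + I) = (-3 + 1/I)*(4 + I))
((-2 - 1*6)*(-7))*y(-1 + l(2), 6) = ((-2 - 1*6)*(-7))*(-11 - 3*6 + 4/6) = ((-2 - 6)*(-7))*(-11 - 18 + 4*(⅙)) = (-8*(-7))*(-11 - 18 + ⅔) = 56*(-85/3) = -4760/3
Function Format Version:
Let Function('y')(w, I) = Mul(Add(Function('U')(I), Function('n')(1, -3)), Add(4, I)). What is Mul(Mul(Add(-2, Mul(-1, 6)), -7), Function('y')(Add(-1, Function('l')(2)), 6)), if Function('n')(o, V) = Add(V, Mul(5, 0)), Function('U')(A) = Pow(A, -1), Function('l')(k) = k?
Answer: Rational(-4760, 3) ≈ -1586.7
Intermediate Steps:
Function('n')(o, V) = V (Function('n')(o, V) = Add(V, 0) = V)
Function('y')(w, I) = Mul(Add(-3, Pow(I, -1)), Add(4, I)) (Function('y')(w, I) = Mul(Add(Pow(I, -1), -3), Add(4, I)) = Mul(Add(-3, Pow(I, -1)), Add(4, I)))
Mul(Mul(Add(-2, Mul(-1, 6)), -7), Function('y')(Add(-1, Function('l')(2)), 6)) = Mul(Mul(Add(-2, Mul(-1, 6)), -7), Add(-11, Mul(-3, 6), Mul(4, Pow(6, -1)))) = Mul(Mul(Add(-2, -6), -7), Add(-11, -18, Mul(4, Rational(1, 6)))) = Mul(Mul(-8, -7), Add(-11, -18, Rational(2, 3))) = Mul(56, Rational(-85, 3)) = Rational(-4760, 3)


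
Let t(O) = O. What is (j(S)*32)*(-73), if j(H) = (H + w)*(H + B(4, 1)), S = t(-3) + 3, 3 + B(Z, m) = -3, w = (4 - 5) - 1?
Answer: -28032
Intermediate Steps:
w = -2 (w = -1 - 1 = -2)
B(Z, m) = -6 (B(Z, m) = -3 - 3 = -6)
S = 0 (S = -3 + 3 = 0)
j(H) = (-6 + H)*(-2 + H) (j(H) = (H - 2)*(H - 6) = (-2 + H)*(-6 + H) = (-6 + H)*(-2 + H))
(j(S)*32)*(-73) = ((12 + 0² - 8*0)*32)*(-73) = ((12 + 0 + 0)*32)*(-73) = (12*32)*(-73) = 384*(-73) = -28032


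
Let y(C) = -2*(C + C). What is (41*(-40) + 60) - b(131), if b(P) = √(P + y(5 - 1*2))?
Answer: -1580 - √119 ≈ -1590.9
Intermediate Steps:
y(C) = -4*C
b(P) = √(-12 + P) (b(P) = √(P - 4*(5 - 1*2)) = √(P - 4*(5 - 2)) = √(P - 4*3) = √(P - 12) = √(-12 + P))
(41*(-40) + 60) - b(131) = (41*(-40) + 60) - √(-12 + 131) = (-1640 + 60) - √119 = -1580 - √119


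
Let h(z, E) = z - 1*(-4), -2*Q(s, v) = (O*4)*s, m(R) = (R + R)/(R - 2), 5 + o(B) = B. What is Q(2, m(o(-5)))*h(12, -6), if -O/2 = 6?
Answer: 768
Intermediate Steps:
O = -12 (O = -2*6 = -12)
o(B) = -5 + B
m(R) = 2*R/(-2 + R) (m(R) = (2*R)/(-2 + R) = 2*R/(-2 + R))
Q(s, v) = 24*s (Q(s, v) = -(-12*4)*s/2 = -(-24)*s = 24*s)
h(z, E) = 4 + z (h(z, E) = z + 4 = 4 + z)
Q(2, m(o(-5)))*h(12, -6) = (24*2)*(4 + 12) = 48*16 = 768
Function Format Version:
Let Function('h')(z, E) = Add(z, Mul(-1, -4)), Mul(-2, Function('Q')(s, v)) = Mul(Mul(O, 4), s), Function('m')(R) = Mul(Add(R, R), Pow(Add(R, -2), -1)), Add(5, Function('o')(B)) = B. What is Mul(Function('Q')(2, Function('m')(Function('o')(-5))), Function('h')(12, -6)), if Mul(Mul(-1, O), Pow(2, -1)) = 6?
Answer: 768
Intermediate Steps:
O = -12 (O = Mul(-2, 6) = -12)
Function('o')(B) = Add(-5, B)
Function('m')(R) = Mul(2, R, Pow(Add(-2, R), -1)) (Function('m')(R) = Mul(Mul(2, R), Pow(Add(-2, R), -1)) = Mul(2, R, Pow(Add(-2, R), -1)))
Function('Q')(s, v) = Mul(24, s) (Function('Q')(s, v) = Mul(Rational(-1, 2), Mul(Mul(-12, 4), s)) = Mul(Rational(-1, 2), Mul(-48, s)) = Mul(24, s))
Function('h')(z, E) = Add(4, z) (Function('h')(z, E) = Add(z, 4) = Add(4, z))
Mul(Function('Q')(2, Function('m')(Function('o')(-5))), Function('h')(12, -6)) = Mul(Mul(24, 2), Add(4, 12)) = Mul(48, 16) = 768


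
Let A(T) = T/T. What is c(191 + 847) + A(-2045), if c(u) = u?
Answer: 1039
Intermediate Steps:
A(T) = 1
c(191 + 847) + A(-2045) = (191 + 847) + 1 = 1038 + 1 = 1039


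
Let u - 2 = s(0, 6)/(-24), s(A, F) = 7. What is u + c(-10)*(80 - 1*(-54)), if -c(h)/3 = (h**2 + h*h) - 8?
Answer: -1852375/24 ≈ -77182.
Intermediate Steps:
c(h) = 24 - 6*h**2 (c(h) = -3*((h**2 + h*h) - 8) = -3*((h**2 + h**2) - 8) = -3*(2*h**2 - 8) = -3*(-8 + 2*h**2) = 24 - 6*h**2)
u = 41/24 (u = 2 + 7/(-24) = 2 + 7*(-1/24) = 2 - 7/24 = 41/24 ≈ 1.7083)
u + c(-10)*(80 - 1*(-54)) = 41/24 + (24 - 6*(-10)**2)*(80 - 1*(-54)) = 41/24 + (24 - 6*100)*(80 + 54) = 41/24 + (24 - 600)*134 = 41/24 - 576*134 = 41/24 - 77184 = -1852375/24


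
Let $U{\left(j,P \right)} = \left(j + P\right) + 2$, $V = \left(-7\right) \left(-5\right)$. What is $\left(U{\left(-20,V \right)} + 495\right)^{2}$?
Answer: $262144$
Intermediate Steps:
$V = 35$
$U{\left(j,P \right)} = 2 + P + j$ ($U{\left(j,P \right)} = \left(P + j\right) + 2 = 2 + P + j$)
$\left(U{\left(-20,V \right)} + 495\right)^{2} = \left(\left(2 + 35 - 20\right) + 495\right)^{2} = \left(17 + 495\right)^{2} = 512^{2} = 262144$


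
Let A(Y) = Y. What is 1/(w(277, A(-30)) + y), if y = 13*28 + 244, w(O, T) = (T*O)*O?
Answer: -1/2301262 ≈ -4.3454e-7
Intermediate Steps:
w(O, T) = T*O**2 (w(O, T) = (O*T)*O = T*O**2)
y = 608 (y = 364 + 244 = 608)
1/(w(277, A(-30)) + y) = 1/(-30*277**2 + 608) = 1/(-30*76729 + 608) = 1/(-2301870 + 608) = 1/(-2301262) = -1/2301262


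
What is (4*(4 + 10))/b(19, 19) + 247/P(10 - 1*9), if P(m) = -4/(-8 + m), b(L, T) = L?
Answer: 33075/76 ≈ 435.20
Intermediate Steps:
(4*(4 + 10))/b(19, 19) + 247/P(10 - 1*9) = (4*(4 + 10))/19 + 247/((-4/(-8 + (10 - 1*9)))) = (4*14)*(1/19) + 247/((-4/(-8 + (10 - 9)))) = 56*(1/19) + 247/((-4/(-8 + 1))) = 56/19 + 247/((-4/(-7))) = 56/19 + 247/((-4*(-⅐))) = 56/19 + 247/(4/7) = 56/19 + 247*(7/4) = 56/19 + 1729/4 = 33075/76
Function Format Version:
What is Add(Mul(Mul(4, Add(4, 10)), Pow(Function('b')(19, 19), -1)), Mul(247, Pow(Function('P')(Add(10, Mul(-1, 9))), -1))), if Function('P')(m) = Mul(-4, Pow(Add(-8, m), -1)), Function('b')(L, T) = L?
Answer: Rational(33075, 76) ≈ 435.20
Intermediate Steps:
Add(Mul(Mul(4, Add(4, 10)), Pow(Function('b')(19, 19), -1)), Mul(247, Pow(Function('P')(Add(10, Mul(-1, 9))), -1))) = Add(Mul(Mul(4, Add(4, 10)), Pow(19, -1)), Mul(247, Pow(Mul(-4, Pow(Add(-8, Add(10, Mul(-1, 9))), -1)), -1))) = Add(Mul(Mul(4, 14), Rational(1, 19)), Mul(247, Pow(Mul(-4, Pow(Add(-8, Add(10, -9)), -1)), -1))) = Add(Mul(56, Rational(1, 19)), Mul(247, Pow(Mul(-4, Pow(Add(-8, 1), -1)), -1))) = Add(Rational(56, 19), Mul(247, Pow(Mul(-4, Pow(-7, -1)), -1))) = Add(Rational(56, 19), Mul(247, Pow(Mul(-4, Rational(-1, 7)), -1))) = Add(Rational(56, 19), Mul(247, Pow(Rational(4, 7), -1))) = Add(Rational(56, 19), Mul(247, Rational(7, 4))) = Add(Rational(56, 19), Rational(1729, 4)) = Rational(33075, 76)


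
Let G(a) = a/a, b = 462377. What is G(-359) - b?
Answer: -462376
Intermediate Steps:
G(a) = 1
G(-359) - b = 1 - 1*462377 = 1 - 462377 = -462376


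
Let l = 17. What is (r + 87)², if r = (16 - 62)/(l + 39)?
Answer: 5822569/784 ≈ 7426.8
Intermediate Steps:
r = -23/28 (r = (16 - 62)/(17 + 39) = -46/56 = -46*1/56 = -23/28 ≈ -0.82143)
(r + 87)² = (-23/28 + 87)² = (2413/28)² = 5822569/784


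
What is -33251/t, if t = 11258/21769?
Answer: -723841019/11258 ≈ -64296.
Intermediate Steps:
t = 11258/21769 (t = 11258*(1/21769) = 11258/21769 ≈ 0.51716)
-33251/t = -33251/11258/21769 = -33251*21769/11258 = -723841019/11258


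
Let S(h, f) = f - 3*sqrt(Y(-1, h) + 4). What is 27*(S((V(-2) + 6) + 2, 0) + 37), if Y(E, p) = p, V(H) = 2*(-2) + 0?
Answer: 999 - 162*sqrt(2) ≈ 769.90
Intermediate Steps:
V(H) = -4 (V(H) = -4 + 0 = -4)
S(h, f) = f - 3*sqrt(4 + h) (S(h, f) = f - 3*sqrt(h + 4) = f - 3*sqrt(4 + h))
27*(S((V(-2) + 6) + 2, 0) + 37) = 27*((0 - 3*sqrt(4 + ((-4 + 6) + 2))) + 37) = 27*((0 - 3*sqrt(4 + (2 + 2))) + 37) = 27*((0 - 3*sqrt(4 + 4)) + 37) = 27*((0 - 6*sqrt(2)) + 37) = 27*(-6*sqrt(2) + 37) = 27*(37 - 6*sqrt(2)) = 999 - 162*sqrt(2)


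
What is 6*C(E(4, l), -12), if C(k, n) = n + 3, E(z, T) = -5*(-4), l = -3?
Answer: -54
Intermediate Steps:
E(z, T) = 20
C(k, n) = 3 + n
6*C(E(4, l), -12) = 6*(3 - 12) = 6*(-9) = -54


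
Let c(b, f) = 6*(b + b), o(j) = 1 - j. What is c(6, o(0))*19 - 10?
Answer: 1358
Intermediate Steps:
c(b, f) = 12*b (c(b, f) = 6*(2*b) = 12*b)
c(6, o(0))*19 - 10 = (12*6)*19 - 10 = 72*19 - 10 = 1368 - 10 = 1358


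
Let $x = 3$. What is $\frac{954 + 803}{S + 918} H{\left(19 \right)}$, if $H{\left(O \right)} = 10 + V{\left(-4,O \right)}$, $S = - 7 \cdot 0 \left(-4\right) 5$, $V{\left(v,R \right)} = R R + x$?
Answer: $\frac{19327}{27} \approx 715.81$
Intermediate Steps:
$V{\left(v,R \right)} = 3 + R^{2}$ ($V{\left(v,R \right)} = R R + 3 = R^{2} + 3 = 3 + R^{2}$)
$S = 0$ ($S = \left(-7\right) 0 \cdot 5 = 0 \cdot 5 = 0$)
$H{\left(O \right)} = 13 + O^{2}$ ($H{\left(O \right)} = 10 + \left(3 + O^{2}\right) = 13 + O^{2}$)
$\frac{954 + 803}{S + 918} H{\left(19 \right)} = \frac{954 + 803}{0 + 918} \left(13 + 19^{2}\right) = \frac{1757}{918} \left(13 + 361\right) = 1757 \cdot \frac{1}{918} \cdot 374 = \frac{1757}{918} \cdot 374 = \frac{19327}{27}$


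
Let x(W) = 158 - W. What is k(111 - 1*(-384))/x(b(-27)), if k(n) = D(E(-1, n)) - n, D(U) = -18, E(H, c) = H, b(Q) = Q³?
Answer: -513/19841 ≈ -0.025856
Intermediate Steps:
k(n) = -18 - n
k(111 - 1*(-384))/x(b(-27)) = (-18 - (111 - 1*(-384)))/(158 - 1*(-27)³) = (-18 - (111 + 384))/(158 - 1*(-19683)) = (-18 - 1*495)/(158 + 19683) = (-18 - 495)/19841 = -513*1/19841 = -513/19841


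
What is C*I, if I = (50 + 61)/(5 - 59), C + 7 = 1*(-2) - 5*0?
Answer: 37/2 ≈ 18.500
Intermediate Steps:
C = -9 (C = -7 + (1*(-2) - 5*0) = -7 + (-2 + 0) = -7 - 2 = -9)
I = -37/18 (I = 111/(-54) = 111*(-1/54) = -37/18 ≈ -2.0556)
C*I = -9*(-37/18) = 37/2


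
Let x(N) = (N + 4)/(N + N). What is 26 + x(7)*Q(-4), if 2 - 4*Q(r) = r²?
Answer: 93/4 ≈ 23.250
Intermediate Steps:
x(N) = (4 + N)/(2*N) (x(N) = (4 + N)/((2*N)) = (4 + N)*(1/(2*N)) = (4 + N)/(2*N))
Q(r) = ½ - r²/4
26 + x(7)*Q(-4) = 26 + ((½)*(4 + 7)/7)*(½ - ¼*(-4)²) = 26 + ((½)*(⅐)*11)*(½ - ¼*16) = 26 + 11*(½ - 4)/14 = 26 + (11/14)*(-7/2) = 26 - 11/4 = 93/4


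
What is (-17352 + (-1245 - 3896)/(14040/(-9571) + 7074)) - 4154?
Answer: -1455816452795/67691214 ≈ -21507.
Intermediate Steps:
(-17352 + (-1245 - 3896)/(14040/(-9571) + 7074)) - 4154 = (-17352 - 5141/(14040*(-1/9571) + 7074)) - 4154 = (-17352 - 5141/(-14040/9571 + 7074)) - 4154 = (-17352 - 5141/67691214/9571) - 4154 = (-17352 - 5141*9571/67691214) - 4154 = (-17352 - 49204511/67691214) - 4154 = -1174627149839/67691214 - 4154 = -1455816452795/67691214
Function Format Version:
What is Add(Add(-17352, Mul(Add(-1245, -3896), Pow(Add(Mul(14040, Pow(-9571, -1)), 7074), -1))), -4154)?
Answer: Rational(-1455816452795, 67691214) ≈ -21507.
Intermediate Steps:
Add(Add(-17352, Mul(Add(-1245, -3896), Pow(Add(Mul(14040, Pow(-9571, -1)), 7074), -1))), -4154) = Add(Add(-17352, Mul(-5141, Pow(Add(Mul(14040, Rational(-1, 9571)), 7074), -1))), -4154) = Add(Add(-17352, Mul(-5141, Pow(Add(Rational(-14040, 9571), 7074), -1))), -4154) = Add(Add(-17352, Mul(-5141, Pow(Rational(67691214, 9571), -1))), -4154) = Add(Add(-17352, Mul(-5141, Rational(9571, 67691214))), -4154) = Add(Add(-17352, Rational(-49204511, 67691214)), -4154) = Add(Rational(-1174627149839, 67691214), -4154) = Rational(-1455816452795, 67691214)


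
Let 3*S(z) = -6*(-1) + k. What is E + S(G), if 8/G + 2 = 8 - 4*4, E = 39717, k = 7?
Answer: 119164/3 ≈ 39721.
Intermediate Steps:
G = -⅘ (G = 8/(-2 + (8 - 4*4)) = 8/(-2 + (8 - 16)) = 8/(-2 - 8) = 8/(-10) = 8*(-⅒) = -⅘ ≈ -0.80000)
S(z) = 13/3 (S(z) = (-6*(-1) + 7)/3 = (6 + 7)/3 = (⅓)*13 = 13/3)
E + S(G) = 39717 + 13/3 = 119164/3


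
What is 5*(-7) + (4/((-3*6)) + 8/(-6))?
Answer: -329/9 ≈ -36.556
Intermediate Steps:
5*(-7) + (4/((-3*6)) + 8/(-6)) = -35 + (4/(-18) + 8*(-⅙)) = -35 + (4*(-1/18) - 4/3) = -35 + (-2/9 - 4/3) = -35 - 14/9 = -329/9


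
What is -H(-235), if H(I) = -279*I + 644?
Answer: -66209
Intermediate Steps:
H(I) = 644 - 279*I
-H(-235) = -(644 - 279*(-235)) = -(644 + 65565) = -1*66209 = -66209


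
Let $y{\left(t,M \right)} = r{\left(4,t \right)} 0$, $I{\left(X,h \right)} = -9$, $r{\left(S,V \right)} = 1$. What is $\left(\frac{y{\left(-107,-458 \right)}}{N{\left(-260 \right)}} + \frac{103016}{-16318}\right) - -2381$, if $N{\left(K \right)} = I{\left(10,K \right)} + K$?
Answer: $\frac{19375071}{8159} \approx 2374.7$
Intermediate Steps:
$N{\left(K \right)} = -9 + K$
$y{\left(t,M \right)} = 0$ ($y{\left(t,M \right)} = 1 \cdot 0 = 0$)
$\left(\frac{y{\left(-107,-458 \right)}}{N{\left(-260 \right)}} + \frac{103016}{-16318}\right) - -2381 = \left(\frac{0}{-9 - 260} + \frac{103016}{-16318}\right) - -2381 = \left(\frac{0}{-269} + 103016 \left(- \frac{1}{16318}\right)\right) + 2381 = \left(0 \left(- \frac{1}{269}\right) - \frac{51508}{8159}\right) + 2381 = \left(0 - \frac{51508}{8159}\right) + 2381 = - \frac{51508}{8159} + 2381 = \frac{19375071}{8159}$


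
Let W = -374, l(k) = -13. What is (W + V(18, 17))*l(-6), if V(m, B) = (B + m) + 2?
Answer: 4381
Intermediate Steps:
V(m, B) = 2 + B + m
(W + V(18, 17))*l(-6) = (-374 + (2 + 17 + 18))*(-13) = (-374 + 37)*(-13) = -337*(-13) = 4381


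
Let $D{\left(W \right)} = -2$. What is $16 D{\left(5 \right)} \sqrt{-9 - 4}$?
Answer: $- 32 i \sqrt{13} \approx - 115.38 i$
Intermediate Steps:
$16 D{\left(5 \right)} \sqrt{-9 - 4} = 16 \left(-2\right) \sqrt{-9 - 4} = - 32 \sqrt{-13} = - 32 i \sqrt{13}$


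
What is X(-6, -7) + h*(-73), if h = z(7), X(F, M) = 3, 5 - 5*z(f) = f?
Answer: 161/5 ≈ 32.200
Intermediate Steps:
z(f) = 1 - f/5
h = -⅖ (h = 1 - ⅕*7 = 1 - 7/5 = -⅖ ≈ -0.40000)
X(-6, -7) + h*(-73) = 3 - ⅖*(-73) = 3 + 146/5 = 161/5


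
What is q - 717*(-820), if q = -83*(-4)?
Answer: 588272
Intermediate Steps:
q = 332
q - 717*(-820) = 332 - 717*(-820) = 332 + 587940 = 588272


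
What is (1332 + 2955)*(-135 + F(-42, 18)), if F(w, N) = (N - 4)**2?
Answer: 261507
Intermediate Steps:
F(w, N) = (-4 + N)**2
(1332 + 2955)*(-135 + F(-42, 18)) = (1332 + 2955)*(-135 + (-4 + 18)**2) = 4287*(-135 + 14**2) = 4287*(-135 + 196) = 4287*61 = 261507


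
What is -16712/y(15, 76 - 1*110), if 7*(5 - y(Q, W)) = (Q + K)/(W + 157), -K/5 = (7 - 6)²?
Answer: -14389032/4295 ≈ -3350.2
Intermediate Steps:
K = -5 (K = -5*(7 - 6)² = -5*1² = -5*1 = -5)
y(Q, W) = 5 - (-5 + Q)/(7*(157 + W)) (y(Q, W) = 5 - (Q - 5)/(7*(W + 157)) = 5 - (-5 + Q)/(7*(157 + W)))
-16712/y(15, 76 - 1*110) = -16712*7*(157 + (76 - 1*110))/(5500 - 1*15 + 35*(76 - 1*110)) = -16712*7*(157 + (76 - 110))/(5500 - 15 + 35*(76 - 110)) = -16712*7*(157 - 34)/(5500 - 15 + 35*(-34)) = -16712*861/(5500 - 15 - 1190) = -16712/((⅐)*(1/123)*4295) = -16712/4295/861 = -16712*861/4295 = -14389032/4295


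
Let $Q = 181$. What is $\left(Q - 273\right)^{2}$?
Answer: $8464$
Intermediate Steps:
$\left(Q - 273\right)^{2} = \left(181 - 273\right)^{2} = \left(-92\right)^{2} = 8464$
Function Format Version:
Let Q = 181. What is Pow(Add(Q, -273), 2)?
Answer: 8464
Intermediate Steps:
Pow(Add(Q, -273), 2) = Pow(Add(181, -273), 2) = Pow(-92, 2) = 8464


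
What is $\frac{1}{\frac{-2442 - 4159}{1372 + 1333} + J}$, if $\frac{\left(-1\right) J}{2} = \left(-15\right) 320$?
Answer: $\frac{2705}{25961399} \approx 0.00010419$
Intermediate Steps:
$J = 9600$ ($J = - 2 \left(\left(-15\right) 320\right) = \left(-2\right) \left(-4800\right) = 9600$)
$\frac{1}{\frac{-2442 - 4159}{1372 + 1333} + J} = \frac{1}{\frac{-2442 - 4159}{1372 + 1333} + 9600} = \frac{1}{- \frac{6601}{2705} + 9600} = \frac{1}{\frac{25961399}{2705}} = \frac{2705}{25961399}$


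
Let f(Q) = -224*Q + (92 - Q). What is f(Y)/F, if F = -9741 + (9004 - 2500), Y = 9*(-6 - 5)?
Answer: -22367/3237 ≈ -6.9098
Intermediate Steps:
Y = -99 (Y = 9*(-11) = -99)
f(Q) = 92 - 225*Q
F = -3237 (F = -9741 + 6504 = -3237)
f(Y)/F = (92 - 225*(-99))/(-3237) = (92 + 22275)*(-1/3237) = 22367*(-1/3237) = -22367/3237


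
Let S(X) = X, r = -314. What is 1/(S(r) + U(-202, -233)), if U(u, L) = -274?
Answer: -1/588 ≈ -0.0017007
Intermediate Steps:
1/(S(r) + U(-202, -233)) = 1/(-314 - 274) = 1/(-588) = -1/588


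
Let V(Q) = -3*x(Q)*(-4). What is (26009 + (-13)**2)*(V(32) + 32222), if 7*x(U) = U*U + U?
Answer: 6236280228/7 ≈ 8.9090e+8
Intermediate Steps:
x(U) = U/7 + U**2/7 (x(U) = (U*U + U)/7 = (U**2 + U)/7 = (U + U**2)/7 = U/7 + U**2/7)
V(Q) = 12*Q*(1 + Q)/7 (V(Q) = -3*Q*(1 + Q)/7*(-4) = 12*Q*(1 + Q)/7)
(26009 + (-13)**2)*(V(32) + 32222) = (26009 + (-13)**2)*((12/7)*32*(1 + 32) + 32222) = (26009 + 169)*((12/7)*32*33 + 32222) = 26178*(12672/7 + 32222) = 26178*(238226/7) = 6236280228/7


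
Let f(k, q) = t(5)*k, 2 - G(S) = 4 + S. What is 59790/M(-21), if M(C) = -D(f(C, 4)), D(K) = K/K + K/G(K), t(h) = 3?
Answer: 1823595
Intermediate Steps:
G(S) = -2 - S (G(S) = 2 - (4 + S) = 2 + (-4 - S) = -2 - S)
f(k, q) = 3*k
D(K) = 1 + K/(-2 - K) (D(K) = K/K + K/(-2 - K) = 1 + K/(-2 - K))
M(C) = -2/(2 + 3*C)
59790/M(-21) = 59790/((-2/(2 + 3*(-21)))) = 59790/((-2/(2 - 63))) = 59790/((-2/(-61))) = 59790/((-2*(-1/61))) = 59790/(2/61) = 59790*(61/2) = 1823595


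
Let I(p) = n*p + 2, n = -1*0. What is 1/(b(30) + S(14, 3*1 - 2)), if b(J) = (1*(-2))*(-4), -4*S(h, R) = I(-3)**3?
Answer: 1/6 ≈ 0.16667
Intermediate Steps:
n = 0
I(p) = 2 (I(p) = 0*p + 2 = 0 + 2 = 2)
S(h, R) = -2 (S(h, R) = -1/4*2**3 = -1/4*8 = -2)
b(J) = 8 (b(J) = -2*(-4) = 8)
1/(b(30) + S(14, 3*1 - 2)) = 1/(8 - 2) = 1/6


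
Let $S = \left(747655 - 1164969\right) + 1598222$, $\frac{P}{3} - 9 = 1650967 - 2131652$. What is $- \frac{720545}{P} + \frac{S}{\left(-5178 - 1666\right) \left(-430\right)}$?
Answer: $\frac{68275155229}{75781661460} \approx 0.90095$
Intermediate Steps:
$P = -1442028$ ($P = 27 + 3 \left(1650967 - 2131652\right) = 27 + 3 \left(-480685\right) = 27 - 1442055 = -1442028$)
$S = 1180908$ ($S = -417314 + 1598222 = 1180908$)
$- \frac{720545}{P} + \frac{S}{\left(-5178 - 1666\right) \left(-430\right)} = - \frac{720545}{-1442028} + \frac{1180908}{\left(-5178 - 1666\right) \left(-430\right)} = \left(-720545\right) \left(- \frac{1}{1442028}\right) + \frac{1180908}{\left(-6844\right) \left(-430\right)} = \frac{102935}{206004} + \frac{1180908}{2942920} = \frac{102935}{206004} + 1180908 \cdot \frac{1}{2942920} = \frac{102935}{206004} + \frac{295227}{735730} = \frac{68275155229}{75781661460}$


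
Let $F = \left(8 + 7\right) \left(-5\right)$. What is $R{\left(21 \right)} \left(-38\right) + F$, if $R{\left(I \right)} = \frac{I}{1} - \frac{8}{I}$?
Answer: $- \frac{18029}{21} \approx -858.52$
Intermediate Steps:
$R{\left(I \right)} = I - \frac{8}{I}$ ($R{\left(I \right)} = I 1 - \frac{8}{I} = I - \frac{8}{I}$)
$F = -75$ ($F = 15 \left(-5\right) = -75$)
$R{\left(21 \right)} \left(-38\right) + F = \left(21 - \frac{8}{21}\right) \left(-38\right) - 75 = \frac{433}{21} \left(-38\right) - 75 = - \frac{16454}{21} - 75 = - \frac{18029}{21}$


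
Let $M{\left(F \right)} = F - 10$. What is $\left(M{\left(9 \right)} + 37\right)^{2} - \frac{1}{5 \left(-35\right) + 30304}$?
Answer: $\frac{39047183}{30129} \approx 1296.0$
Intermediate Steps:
$M{\left(F \right)} = -10 + F$
$\left(M{\left(9 \right)} + 37\right)^{2} - \frac{1}{5 \left(-35\right) + 30304} = \left(\left(-10 + 9\right) + 37\right)^{2} - \frac{1}{5 \left(-35\right) + 30304} = \left(-1 + 37\right)^{2} - \frac{1}{-175 + 30304} = 36^{2} - \frac{1}{30129} = 1296 - \frac{1}{30129} = \frac{39047183}{30129}$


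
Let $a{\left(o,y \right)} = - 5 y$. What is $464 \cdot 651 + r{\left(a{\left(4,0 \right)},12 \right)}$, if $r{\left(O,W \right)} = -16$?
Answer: $302048$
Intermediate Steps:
$464 \cdot 651 + r{\left(a{\left(4,0 \right)},12 \right)} = 464 \cdot 651 - 16 = 302064 - 16 = 302048$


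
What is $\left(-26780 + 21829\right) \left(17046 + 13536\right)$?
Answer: $-151411482$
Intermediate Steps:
$\left(-26780 + 21829\right) \left(17046 + 13536\right) = \left(-4951\right) 30582 = -151411482$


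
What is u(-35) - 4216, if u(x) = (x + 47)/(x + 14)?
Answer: -29516/7 ≈ -4216.6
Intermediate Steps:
u(x) = (47 + x)/(14 + x)
u(-35) - 4216 = (47 - 35)/(14 - 35) - 4216 = 12/(-21) - 4216 = -1/21*12 - 4216 = -4/7 - 4216 = -29516/7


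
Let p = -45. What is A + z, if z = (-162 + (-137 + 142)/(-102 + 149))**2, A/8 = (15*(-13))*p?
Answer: 212968681/2209 ≈ 96410.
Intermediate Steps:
A = 70200 (A = 8*((15*(-13))*(-45)) = 8*(-195*(-45)) = 8*8775 = 70200)
z = 57896881/2209 (z = (-162 + 5/47)**2 = (-7609/47)**2 = 57896881/2209 ≈ 26210.)
A + z = 70200 + 57896881/2209 = 212968681/2209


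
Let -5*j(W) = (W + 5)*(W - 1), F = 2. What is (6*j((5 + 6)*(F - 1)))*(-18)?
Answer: 3456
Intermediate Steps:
j(W) = -(-1 + W)*(5 + W)/5 (j(W) = -(W + 5)*(W - 1)/5 = -(5 + W)*(-1 + W)/5 = -(-1 + W)*(5 + W)/5)
(6*j((5 + 6)*(F - 1)))*(-18) = (6*(1 - 4*(5 + 6)*(2 - 1)/5 - (2 - 1)²*(5 + 6)²/5))*(-18) = (6*(1 - 44/5 - (11*1)²/5))*(-18) = (6*(1 - ⅘*11 - ⅕*11²))*(-18) = (6*(1 - 44/5 - ⅕*121))*(-18) = (6*(1 - 44/5 - 121/5))*(-18) = (6*(-32))*(-18) = -192*(-18) = 3456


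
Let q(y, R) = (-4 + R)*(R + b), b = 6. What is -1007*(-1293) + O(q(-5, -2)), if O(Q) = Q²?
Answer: 1302627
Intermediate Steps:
q(y, R) = (-4 + R)*(6 + R) (q(y, R) = (-4 + R)*(R + 6) = (-4 + R)*(6 + R))
-1007*(-1293) + O(q(-5, -2)) = -1007*(-1293) + (-24 + (-2)² + 2*(-2))² = 1302051 + (-24 + 4 - 4)² = 1302051 + (-24)² = 1302051 + 576 = 1302627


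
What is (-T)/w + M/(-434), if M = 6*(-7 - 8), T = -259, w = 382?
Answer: 73393/82894 ≈ 0.88538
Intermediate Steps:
M = -90 (M = 6*(-15) = -90)
(-T)/w + M/(-434) = -1*(-259)/382 - 90/(-434) = 259*(1/382) - 90*(-1/434) = 259/382 + 45/217 = 73393/82894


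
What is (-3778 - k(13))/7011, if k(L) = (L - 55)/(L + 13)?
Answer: -49093/91143 ≈ -0.53864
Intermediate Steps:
k(L) = (-55 + L)/(13 + L)
(-3778 - k(13))/7011 = (-3778 - (-55 + 13)/(13 + 13))/7011 = (-3778 - (-42)/26)*(1/7011) = (-3778 - 1*(-21/13))*(1/7011) = (-3778 + 21/13)*(1/7011) = -49093/13*1/7011 = -49093/91143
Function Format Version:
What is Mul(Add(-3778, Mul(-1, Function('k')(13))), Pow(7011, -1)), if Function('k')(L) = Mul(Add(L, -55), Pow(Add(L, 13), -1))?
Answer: Rational(-49093, 91143) ≈ -0.53864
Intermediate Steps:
Function('k')(L) = Mul(Pow(Add(13, L), -1), Add(-55, L)) (Function('k')(L) = Mul(Add(-55, L), Pow(Add(13, L), -1)) = Mul(Pow(Add(13, L), -1), Add(-55, L)))
Mul(Add(-3778, Mul(-1, Function('k')(13))), Pow(7011, -1)) = Mul(Add(-3778, Mul(-1, Mul(Pow(Add(13, 13), -1), Add(-55, 13)))), Pow(7011, -1)) = Mul(Add(-3778, Mul(-1, Mul(Pow(26, -1), -42))), Rational(1, 7011)) = Mul(Add(-3778, Mul(-1, Mul(Rational(1, 26), -42))), Rational(1, 7011)) = Mul(Add(-3778, Mul(-1, Rational(-21, 13))), Rational(1, 7011)) = Mul(Add(-3778, Rational(21, 13)), Rational(1, 7011)) = Mul(Rational(-49093, 13), Rational(1, 7011)) = Rational(-49093, 91143)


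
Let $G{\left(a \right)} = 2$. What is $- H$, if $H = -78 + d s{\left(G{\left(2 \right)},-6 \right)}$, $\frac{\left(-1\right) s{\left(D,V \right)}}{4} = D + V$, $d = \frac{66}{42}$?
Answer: $\frac{370}{7} \approx 52.857$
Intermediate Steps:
$d = \frac{11}{7}$ ($d = 66 \cdot \frac{1}{42} = \frac{11}{7} \approx 1.5714$)
$s{\left(D,V \right)} = - 4 D - 4 V$ ($s{\left(D,V \right)} = - 4 \left(D + V\right) = - 4 D - 4 V$)
$H = - \frac{370}{7}$ ($H = -78 + \frac{11 \left(\left(-4\right) 2 - -24\right)}{7} = -78 + \frac{11 \left(-8 + 24\right)}{7} = -78 + \frac{11}{7} \cdot 16 = -78 + \frac{176}{7} = - \frac{370}{7} \approx -52.857$)
$- H = \left(-1\right) \left(- \frac{370}{7}\right) = \frac{370}{7}$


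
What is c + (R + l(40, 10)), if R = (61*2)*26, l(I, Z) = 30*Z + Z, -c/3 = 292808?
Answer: -874942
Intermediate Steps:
c = -878424 (c = -3*292808 = -878424)
l(I, Z) = 31*Z
R = 3172 (R = 122*26 = 3172)
c + (R + l(40, 10)) = -878424 + (3172 + 31*10) = -878424 + (3172 + 310) = -878424 + 3482 = -874942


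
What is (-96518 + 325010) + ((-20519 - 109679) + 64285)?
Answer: 162579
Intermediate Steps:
(-96518 + 325010) + ((-20519 - 109679) + 64285) = 228492 + (-130198 + 64285) = 228492 - 65913 = 162579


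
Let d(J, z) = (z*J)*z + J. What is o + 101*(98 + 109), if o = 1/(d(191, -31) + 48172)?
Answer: 4848625999/231914 ≈ 20907.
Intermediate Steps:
d(J, z) = J + J*z² (d(J, z) = (J*z)*z + J = J*z² + J = J + J*z²)
o = 1/231914 (o = 1/(191*(1 + (-31)²) + 48172) = 1/(191*(1 + 961) + 48172) = 1/(191*962 + 48172) = 1/(183742 + 48172) = 1/231914 ≈ 4.3119e-6)
o + 101*(98 + 109) = 1/231914 + 101*(98 + 109) = 1/231914 + 101*207 = 1/231914 + 20907 = 4848625999/231914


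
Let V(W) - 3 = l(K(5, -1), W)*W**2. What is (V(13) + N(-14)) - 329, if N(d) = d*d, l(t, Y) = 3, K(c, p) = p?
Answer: 377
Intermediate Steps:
V(W) = 3 + 3*W**2
N(d) = d**2
(V(13) + N(-14)) - 329 = ((3 + 3*13**2) + (-14)**2) - 329 = ((3 + 3*169) + 196) - 329 = ((3 + 507) + 196) - 329 = (510 + 196) - 329 = 706 - 329 = 377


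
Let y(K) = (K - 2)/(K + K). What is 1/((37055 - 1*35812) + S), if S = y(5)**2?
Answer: 100/124309 ≈ 0.00080445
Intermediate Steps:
y(K) = (-2 + K)/(2*K) (y(K) = (-2 + K)/((2*K)) = (-2 + K)*(1/(2*K)) = (-2 + K)/(2*K))
S = 9/100 (S = ((1/2)*(-2 + 5)/5)**2 = ((1/2)*(1/5)*3)**2 = (3/10)**2 = 9/100 ≈ 0.090000)
1/((37055 - 1*35812) + S) = 1/((37055 - 1*35812) + 9/100) = 1/((37055 - 35812) + 9/100) = 1/(1243 + 9/100) = 1/(124309/100) = 100/124309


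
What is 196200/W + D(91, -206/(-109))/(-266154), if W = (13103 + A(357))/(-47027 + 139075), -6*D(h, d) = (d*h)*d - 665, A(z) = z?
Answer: 2447499252108677789/1824123624516 ≈ 1.3417e+6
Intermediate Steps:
D(h, d) = 665/6 - h*d²/6 (D(h, d) = -((d*h)*d - 665)/6 = -(h*d² - 665)/6 = -(-665 + h*d²)/6 = 665/6 - h*d²/6)
W = 3365/23012 (W = (13103 + 357)/(-47027 + 139075) = 13460/92048 = 13460*(1/92048) = 3365/23012 ≈ 0.14623)
196200/W + D(91, -206/(-109))/(-266154) = 196200/(3365/23012) + (665/6 - ⅙*91*(-206/(-109))²)/(-266154) = 196200*(23012/3365) + (665/6 - ⅙*91*(-206*(-1/109))²)*(-1/266154) = 902990880/673 + (665/6 - ⅙*91*(206/109)²)*(-1/266154) = 902990880/673 + (665/6 - ⅙*91*42436/11881)*(-1/266154) = 902990880/673 + (665/6 - 1930838/35643)*(-1/266154) = 902990880/673 + (4039189/71286)*(-1/266154) = 902990880/673 - 577027/2710436292 = 2447499252108677789/1824123624516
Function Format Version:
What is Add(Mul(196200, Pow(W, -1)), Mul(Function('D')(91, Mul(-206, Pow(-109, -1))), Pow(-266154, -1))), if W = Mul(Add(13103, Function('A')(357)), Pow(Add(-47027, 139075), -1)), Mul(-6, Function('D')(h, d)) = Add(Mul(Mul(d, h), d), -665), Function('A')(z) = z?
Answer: Rational(2447499252108677789, 1824123624516) ≈ 1.3417e+6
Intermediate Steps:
Function('D')(h, d) = Add(Rational(665, 6), Mul(Rational(-1, 6), h, Pow(d, 2))) (Function('D')(h, d) = Mul(Rational(-1, 6), Add(Mul(Mul(d, h), d), -665)) = Mul(Rational(-1, 6), Add(Mul(h, Pow(d, 2)), -665)) = Mul(Rational(-1, 6), Add(-665, Mul(h, Pow(d, 2)))) = Add(Rational(665, 6), Mul(Rational(-1, 6), h, Pow(d, 2))))
W = Rational(3365, 23012) (W = Mul(Add(13103, 357), Pow(Add(-47027, 139075), -1)) = Mul(13460, Pow(92048, -1)) = Mul(13460, Rational(1, 92048)) = Rational(3365, 23012) ≈ 0.14623)
Add(Mul(196200, Pow(W, -1)), Mul(Function('D')(91, Mul(-206, Pow(-109, -1))), Pow(-266154, -1))) = Add(Mul(196200, Pow(Rational(3365, 23012), -1)), Mul(Add(Rational(665, 6), Mul(Rational(-1, 6), 91, Pow(Mul(-206, Pow(-109, -1)), 2))), Pow(-266154, -1))) = Add(Mul(196200, Rational(23012, 3365)), Mul(Add(Rational(665, 6), Mul(Rational(-1, 6), 91, Pow(Mul(-206, Rational(-1, 109)), 2))), Rational(-1, 266154))) = Add(Rational(902990880, 673), Mul(Add(Rational(665, 6), Mul(Rational(-1, 6), 91, Pow(Rational(206, 109), 2))), Rational(-1, 266154))) = Add(Rational(902990880, 673), Mul(Add(Rational(665, 6), Mul(Rational(-1, 6), 91, Rational(42436, 11881))), Rational(-1, 266154))) = Add(Rational(902990880, 673), Mul(Add(Rational(665, 6), Rational(-1930838, 35643)), Rational(-1, 266154))) = Add(Rational(902990880, 673), Mul(Rational(4039189, 71286), Rational(-1, 266154))) = Add(Rational(902990880, 673), Rational(-577027, 2710436292)) = Rational(2447499252108677789, 1824123624516)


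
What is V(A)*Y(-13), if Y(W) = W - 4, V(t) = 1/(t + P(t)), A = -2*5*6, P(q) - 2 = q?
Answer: 17/118 ≈ 0.14407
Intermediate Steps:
P(q) = 2 + q
A = -60 (A = -10*6 = -60)
V(t) = 1/(2 + 2*t) (V(t) = 1/(t + (2 + t)) = 1/(2 + 2*t))
Y(W) = -4 + W
V(A)*Y(-13) = (1/(2*(1 - 60)))*(-4 - 13) = ((½)/(-59))*(-17) = ((½)*(-1/59))*(-17) = -1/118*(-17) = 17/118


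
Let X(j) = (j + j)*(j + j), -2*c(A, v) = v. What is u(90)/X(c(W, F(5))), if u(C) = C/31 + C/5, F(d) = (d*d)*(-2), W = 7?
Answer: 162/19375 ≈ 0.0083613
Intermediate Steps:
F(d) = -2*d² (F(d) = d²*(-2) = -2*d²)
u(C) = 36*C/155 (u(C) = C*(1/31) + C*(⅕) = C/31 + C/5 = 36*C/155)
c(A, v) = -v/2
X(j) = 4*j² (X(j) = (2*j)*(2*j) = 4*j²)
u(90)/X(c(W, F(5))) = ((36/155)*90)/((4*(-(-1)*5²)²)) = 648/(31*((4*(-(-1)*25)²))) = 648/(31*((4*(-½*(-50))²))) = 648/(31*((4*25²))) = 648/(31*((4*625))) = (648/31)/2500 = (648/31)*(1/2500) = 162/19375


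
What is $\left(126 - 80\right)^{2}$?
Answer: $2116$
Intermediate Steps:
$\left(126 - 80\right)^{2} = 46^{2} = 2116$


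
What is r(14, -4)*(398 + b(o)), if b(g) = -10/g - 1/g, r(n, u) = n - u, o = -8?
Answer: 28755/4 ≈ 7188.8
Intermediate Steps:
b(g) = -11/g
r(14, -4)*(398 + b(o)) = (14 - 1*(-4))*(398 - 11/(-8)) = (14 + 4)*(398 - 11*(-1/8)) = 18*(398 + 11/8) = 18*(3195/8) = 28755/4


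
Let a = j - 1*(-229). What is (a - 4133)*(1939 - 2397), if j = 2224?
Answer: 769440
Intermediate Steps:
a = 2453 (a = 2224 - 1*(-229) = 2224 + 229 = 2453)
(a - 4133)*(1939 - 2397) = (2453 - 4133)*(1939 - 2397) = -1680*(-458) = 769440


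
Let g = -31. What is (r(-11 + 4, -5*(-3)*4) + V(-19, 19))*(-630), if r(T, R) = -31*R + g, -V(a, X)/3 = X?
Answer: 1227240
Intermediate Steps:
V(a, X) = -3*X
r(T, R) = -31 - 31*R (r(T, R) = -31*R - 31 = -31 - 31*R)
(r(-11 + 4, -5*(-3)*4) + V(-19, 19))*(-630) = ((-31 - 31*(-5*(-3))*4) - 3*19)*(-630) = ((-31 - 465*4) - 57)*(-630) = ((-31 - 31*60) - 57)*(-630) = ((-31 - 1860) - 57)*(-630) = (-1891 - 57)*(-630) = -1948*(-630) = 1227240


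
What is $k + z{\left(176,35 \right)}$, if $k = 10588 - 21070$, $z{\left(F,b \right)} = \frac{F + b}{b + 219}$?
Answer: $- \frac{2662217}{254} \approx -10481.0$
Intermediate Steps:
$z{\left(F,b \right)} = \frac{F + b}{219 + b}$
$k = -10482$
$k + z{\left(176,35 \right)} = -10482 + \frac{176 + 35}{219 + 35} = -10482 + \frac{1}{254} \cdot 211 = -10482 + \frac{211}{254} = - \frac{2662217}{254}$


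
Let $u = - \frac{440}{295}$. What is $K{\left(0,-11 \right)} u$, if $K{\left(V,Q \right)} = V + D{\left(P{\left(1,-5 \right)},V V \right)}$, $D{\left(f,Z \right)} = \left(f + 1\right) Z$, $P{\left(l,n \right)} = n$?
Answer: $0$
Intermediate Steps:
$u = - \frac{88}{59}$ ($u = \left(-440\right) \frac{1}{295} = - \frac{88}{59} \approx -1.4915$)
$D{\left(f,Z \right)} = Z \left(1 + f\right)$ ($D{\left(f,Z \right)} = \left(1 + f\right) Z = Z \left(1 + f\right)$)
$K{\left(V,Q \right)} = V - 4 V^{2}$ ($K{\left(V,Q \right)} = V + V V \left(1 - 5\right) = V + V^{2} \left(-4\right) = V - 4 V^{2}$)
$K{\left(0,-11 \right)} u = 0 \left(1 - 0\right) \left(- \frac{88}{59}\right) = 0 \left(1 + 0\right) \left(- \frac{88}{59}\right) = 0 \cdot 1 \left(- \frac{88}{59}\right) = 0 \left(- \frac{88}{59}\right) = 0$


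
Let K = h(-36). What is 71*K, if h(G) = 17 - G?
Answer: 3763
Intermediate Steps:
K = 53 (K = 17 - 1*(-36) = 17 + 36 = 53)
71*K = 71*53 = 3763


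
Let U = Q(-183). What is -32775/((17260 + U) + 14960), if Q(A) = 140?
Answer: -6555/6472 ≈ -1.0128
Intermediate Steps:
U = 140
-32775/((17260 + U) + 14960) = -32775/((17260 + 140) + 14960) = -32775/(17400 + 14960) = -32775/32360 = -32775*1/32360 = -6555/6472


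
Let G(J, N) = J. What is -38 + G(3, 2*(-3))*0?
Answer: -38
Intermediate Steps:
-38 + G(3, 2*(-3))*0 = -38 + 3*0 = -38 + 0 = -38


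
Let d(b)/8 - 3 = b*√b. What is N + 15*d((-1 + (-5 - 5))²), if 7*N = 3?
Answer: 1120563/7 ≈ 1.6008e+5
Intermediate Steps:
d(b) = 24 + 8*b^(3/2) (d(b) = 24 + 8*(b*√b) = 24 + 8*b^(3/2))
N = 3/7 (N = (⅐)*3 = 3/7 ≈ 0.42857)
N + 15*d((-1 + (-5 - 5))²) = 3/7 + 15*(24 + 8*((-1 + (-5 - 5))²)^(3/2)) = 3/7 + 15*(24 + 8*((-1 - 10)²)^(3/2)) = 3/7 + 15*(24 + 8*((-11)²)^(3/2)) = 3/7 + 15*(24 + 8*121^(3/2)) = 3/7 + 15*(24 + 8*1331) = 3/7 + 15*(24 + 10648) = 3/7 + 15*10672 = 3/7 + 160080 = 1120563/7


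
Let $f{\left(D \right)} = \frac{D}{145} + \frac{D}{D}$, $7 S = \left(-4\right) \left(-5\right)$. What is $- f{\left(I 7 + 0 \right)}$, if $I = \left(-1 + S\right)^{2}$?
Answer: $- \frac{1184}{1015} \approx -1.1665$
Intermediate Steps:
$S = \frac{20}{7}$ ($S = \frac{\left(-4\right) \left(-5\right)}{7} = \frac{1}{7} \cdot 20 = \frac{20}{7} \approx 2.8571$)
$I = \frac{169}{49}$ ($I = \left(-1 + \frac{20}{7}\right)^{2} = \left(\frac{13}{7}\right)^{2} = \frac{169}{49} \approx 3.449$)
$f{\left(D \right)} = 1 + \frac{D}{145}$ ($f{\left(D \right)} = D \frac{1}{145} + 1 = \frac{D}{145} + 1 = 1 + \frac{D}{145}$)
$- f{\left(I 7 + 0 \right)} = - (1 + \frac{\frac{169}{49} \cdot 7 + 0}{145}) = - (1 + \frac{\frac{169}{7} + 0}{145}) = - (1 + \frac{1}{145} \cdot \frac{169}{7}) = - (1 + \frac{169}{1015}) = \left(-1\right) \frac{1184}{1015} = - \frac{1184}{1015}$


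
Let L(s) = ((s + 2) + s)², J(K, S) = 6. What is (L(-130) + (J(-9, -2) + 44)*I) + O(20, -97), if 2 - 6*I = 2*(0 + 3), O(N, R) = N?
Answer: 199652/3 ≈ 66551.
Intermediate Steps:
I = -⅔ (I = ⅓ - (0 + 3)/3 = ⅓ - 3/3 = ⅓ - ⅙*6 = ⅓ - 1 = -⅔ ≈ -0.66667)
L(s) = (2 + 2*s)² (L(s) = ((2 + s) + s)² = (2 + 2*s)²)
(L(-130) + (J(-9, -2) + 44)*I) + O(20, -97) = (4*(1 - 130)² + (6 + 44)*(-⅔)) + 20 = (4*(-129)² + 50*(-⅔)) + 20 = (4*16641 - 100/3) + 20 = (66564 - 100/3) + 20 = 199592/3 + 20 = 199652/3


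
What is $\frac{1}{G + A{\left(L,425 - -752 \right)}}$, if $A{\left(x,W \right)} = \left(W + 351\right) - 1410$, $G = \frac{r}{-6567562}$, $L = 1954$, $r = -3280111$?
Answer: $\frac{6567562}{778252427} \approx 0.0084389$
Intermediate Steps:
$G = \frac{3280111}{6567562}$ ($G = - \frac{3280111}{-6567562} = \left(-3280111\right) \left(- \frac{1}{6567562}\right) = \frac{3280111}{6567562} \approx 0.49944$)
$A{\left(x,W \right)} = -1059 + W$ ($A{\left(x,W \right)} = \left(351 + W\right) - 1410 = -1059 + W$)
$\frac{1}{G + A{\left(L,425 - -752 \right)}} = \frac{1}{\frac{3280111}{6567562} + \left(-1059 + \left(425 - -752\right)\right)} = \frac{1}{\frac{3280111}{6567562} + \left(-1059 + \left(425 + 752\right)\right)} = \frac{1}{\frac{3280111}{6567562} + \left(-1059 + 1177\right)} = \frac{1}{\frac{3280111}{6567562} + 118} = \frac{1}{\frac{778252427}{6567562}} = \frac{6567562}{778252427}$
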